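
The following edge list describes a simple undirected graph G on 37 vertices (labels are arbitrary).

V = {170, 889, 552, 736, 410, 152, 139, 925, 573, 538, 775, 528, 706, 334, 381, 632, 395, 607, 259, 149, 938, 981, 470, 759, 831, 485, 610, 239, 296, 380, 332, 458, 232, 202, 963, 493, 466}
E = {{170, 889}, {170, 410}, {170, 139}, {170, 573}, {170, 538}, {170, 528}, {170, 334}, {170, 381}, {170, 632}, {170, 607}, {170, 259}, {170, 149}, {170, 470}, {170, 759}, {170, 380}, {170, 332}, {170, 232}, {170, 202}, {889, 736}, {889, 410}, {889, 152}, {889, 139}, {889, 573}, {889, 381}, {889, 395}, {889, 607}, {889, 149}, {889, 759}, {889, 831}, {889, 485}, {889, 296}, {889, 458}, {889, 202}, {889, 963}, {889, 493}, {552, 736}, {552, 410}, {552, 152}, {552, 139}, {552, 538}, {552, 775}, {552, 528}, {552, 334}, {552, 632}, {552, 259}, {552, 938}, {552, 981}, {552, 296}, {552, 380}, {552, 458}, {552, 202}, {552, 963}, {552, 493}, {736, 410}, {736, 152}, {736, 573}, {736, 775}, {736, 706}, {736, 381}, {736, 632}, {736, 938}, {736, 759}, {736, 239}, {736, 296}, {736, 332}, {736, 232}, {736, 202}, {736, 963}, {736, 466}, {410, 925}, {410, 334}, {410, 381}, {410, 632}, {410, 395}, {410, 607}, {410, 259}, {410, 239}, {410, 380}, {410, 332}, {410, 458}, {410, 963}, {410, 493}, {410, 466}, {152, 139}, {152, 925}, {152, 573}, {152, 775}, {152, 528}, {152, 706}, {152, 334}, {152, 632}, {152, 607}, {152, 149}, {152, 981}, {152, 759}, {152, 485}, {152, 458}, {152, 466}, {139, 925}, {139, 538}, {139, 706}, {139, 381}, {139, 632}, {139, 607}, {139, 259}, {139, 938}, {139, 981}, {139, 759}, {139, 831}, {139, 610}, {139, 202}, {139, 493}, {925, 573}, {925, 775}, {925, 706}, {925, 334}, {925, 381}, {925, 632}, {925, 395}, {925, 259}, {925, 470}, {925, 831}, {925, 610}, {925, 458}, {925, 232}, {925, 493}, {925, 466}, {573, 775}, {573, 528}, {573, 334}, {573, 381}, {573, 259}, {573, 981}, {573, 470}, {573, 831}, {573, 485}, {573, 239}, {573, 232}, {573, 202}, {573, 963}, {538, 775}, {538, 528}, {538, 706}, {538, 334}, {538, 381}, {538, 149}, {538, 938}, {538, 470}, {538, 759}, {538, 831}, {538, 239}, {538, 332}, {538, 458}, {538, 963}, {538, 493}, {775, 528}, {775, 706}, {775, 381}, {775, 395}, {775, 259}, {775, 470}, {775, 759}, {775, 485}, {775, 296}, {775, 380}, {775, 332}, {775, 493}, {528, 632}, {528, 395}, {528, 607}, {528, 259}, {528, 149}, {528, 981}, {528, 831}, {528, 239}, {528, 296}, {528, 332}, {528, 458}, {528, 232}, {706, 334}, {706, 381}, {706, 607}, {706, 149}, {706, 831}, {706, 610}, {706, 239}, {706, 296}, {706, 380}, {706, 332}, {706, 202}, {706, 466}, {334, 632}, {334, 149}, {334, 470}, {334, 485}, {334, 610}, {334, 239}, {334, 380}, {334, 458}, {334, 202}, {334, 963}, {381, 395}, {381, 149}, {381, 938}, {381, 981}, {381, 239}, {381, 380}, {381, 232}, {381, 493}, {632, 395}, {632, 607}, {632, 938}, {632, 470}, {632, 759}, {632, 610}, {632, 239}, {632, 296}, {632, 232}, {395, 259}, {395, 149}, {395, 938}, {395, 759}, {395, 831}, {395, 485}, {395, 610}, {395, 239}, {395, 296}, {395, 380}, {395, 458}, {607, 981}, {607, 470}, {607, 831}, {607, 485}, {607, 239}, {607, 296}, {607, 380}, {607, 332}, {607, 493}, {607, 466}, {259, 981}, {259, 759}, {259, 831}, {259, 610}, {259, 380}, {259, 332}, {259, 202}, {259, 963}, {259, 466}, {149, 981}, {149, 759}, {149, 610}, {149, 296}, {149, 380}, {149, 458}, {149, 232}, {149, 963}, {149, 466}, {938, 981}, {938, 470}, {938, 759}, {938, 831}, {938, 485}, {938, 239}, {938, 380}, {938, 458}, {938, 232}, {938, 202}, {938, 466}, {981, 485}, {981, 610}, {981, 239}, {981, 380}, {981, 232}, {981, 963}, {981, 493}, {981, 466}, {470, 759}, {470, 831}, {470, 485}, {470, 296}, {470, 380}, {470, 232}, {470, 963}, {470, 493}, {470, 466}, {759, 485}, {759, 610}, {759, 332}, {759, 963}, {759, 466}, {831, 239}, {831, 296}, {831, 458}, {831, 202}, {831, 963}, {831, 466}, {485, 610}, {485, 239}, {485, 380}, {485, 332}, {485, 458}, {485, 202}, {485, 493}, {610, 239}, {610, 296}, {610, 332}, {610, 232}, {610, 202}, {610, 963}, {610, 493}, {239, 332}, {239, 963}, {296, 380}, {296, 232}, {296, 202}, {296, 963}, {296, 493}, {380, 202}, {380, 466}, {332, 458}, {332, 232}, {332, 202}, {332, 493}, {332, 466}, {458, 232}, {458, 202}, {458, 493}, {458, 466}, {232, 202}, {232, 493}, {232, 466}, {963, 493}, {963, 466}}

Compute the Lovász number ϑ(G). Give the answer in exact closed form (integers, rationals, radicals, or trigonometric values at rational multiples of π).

sqrt(37)

Vertex 381 has 18 neighbors: 170, 889, 736, 410, 139, 925, 573, 538, 775, 706, 395, 149, 938, 981, 239, 380, 232, 493.
N(538) = {170, 552, 139, 775, 528, 706, 334, 381, 149, 938, 470, 759, 831, 239, 332, 458, 963, 493}, |N(538)| = 18.
deg(485) = 18; N(485) = {889, 152, 573, 775, 334, 395, 607, 938, 981, 470, 759, 610, 239, 380, 332, 458, 202, 493}.
deg(759) = 18; N(759) = {170, 889, 736, 152, 139, 538, 775, 632, 395, 259, 149, 938, 470, 485, 610, 332, 963, 466}.
37-vertex 18-regular graph: strongly regular (37,18,8,9).
Distinct eigenvalues (to 6 d.p.): [18.0, 2.541381, -3.541381].
Lovász: ϑ = −37(-sqrt(37)/2 - 1/2)/(18+-(-sqrt(37)/2 - 1/2)) = sqrt(37).
= 6.0827625… (decimal).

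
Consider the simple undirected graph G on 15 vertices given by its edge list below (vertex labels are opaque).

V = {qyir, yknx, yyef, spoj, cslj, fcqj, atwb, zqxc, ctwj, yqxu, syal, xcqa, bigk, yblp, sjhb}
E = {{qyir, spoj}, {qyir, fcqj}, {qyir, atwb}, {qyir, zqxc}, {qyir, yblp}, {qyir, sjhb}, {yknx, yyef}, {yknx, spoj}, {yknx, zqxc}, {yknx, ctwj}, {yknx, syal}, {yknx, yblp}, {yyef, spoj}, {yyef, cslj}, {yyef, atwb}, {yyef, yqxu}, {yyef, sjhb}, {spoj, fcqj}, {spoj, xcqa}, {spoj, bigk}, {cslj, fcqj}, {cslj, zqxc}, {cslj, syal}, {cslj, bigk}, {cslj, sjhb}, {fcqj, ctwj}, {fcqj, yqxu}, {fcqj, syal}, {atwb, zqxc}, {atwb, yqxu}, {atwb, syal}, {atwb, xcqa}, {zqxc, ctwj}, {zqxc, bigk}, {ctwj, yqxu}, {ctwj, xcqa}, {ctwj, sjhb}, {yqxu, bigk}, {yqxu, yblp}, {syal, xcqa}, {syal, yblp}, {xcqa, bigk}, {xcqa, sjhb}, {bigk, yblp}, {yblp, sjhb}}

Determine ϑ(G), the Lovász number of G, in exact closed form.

5

N(yblp) = {qyir, yknx, yqxu, syal, bigk, sjhb}, |N(yblp)| = 6.
Vertex syal has 6 neighbors: yknx, cslj, fcqj, atwb, xcqa, yblp.
Vertex yyef has 6 neighbors: yknx, spoj, cslj, atwb, yqxu, sjhb.
deg(yknx) = 6; N(yknx) = {yyef, spoj, zqxc, ctwj, syal, yblp}.
Every vertex has degree 6 (N=15); Kneser-type, 2-subsets of [6].
A has 3 distinct eigenvalues ≈ [6.0, 1.0, -3.0].
Lovász: ϑ = −15(-3)/(6+-1*(-3)) = 5.
≈ 5.000000000 (to 9 d.p.).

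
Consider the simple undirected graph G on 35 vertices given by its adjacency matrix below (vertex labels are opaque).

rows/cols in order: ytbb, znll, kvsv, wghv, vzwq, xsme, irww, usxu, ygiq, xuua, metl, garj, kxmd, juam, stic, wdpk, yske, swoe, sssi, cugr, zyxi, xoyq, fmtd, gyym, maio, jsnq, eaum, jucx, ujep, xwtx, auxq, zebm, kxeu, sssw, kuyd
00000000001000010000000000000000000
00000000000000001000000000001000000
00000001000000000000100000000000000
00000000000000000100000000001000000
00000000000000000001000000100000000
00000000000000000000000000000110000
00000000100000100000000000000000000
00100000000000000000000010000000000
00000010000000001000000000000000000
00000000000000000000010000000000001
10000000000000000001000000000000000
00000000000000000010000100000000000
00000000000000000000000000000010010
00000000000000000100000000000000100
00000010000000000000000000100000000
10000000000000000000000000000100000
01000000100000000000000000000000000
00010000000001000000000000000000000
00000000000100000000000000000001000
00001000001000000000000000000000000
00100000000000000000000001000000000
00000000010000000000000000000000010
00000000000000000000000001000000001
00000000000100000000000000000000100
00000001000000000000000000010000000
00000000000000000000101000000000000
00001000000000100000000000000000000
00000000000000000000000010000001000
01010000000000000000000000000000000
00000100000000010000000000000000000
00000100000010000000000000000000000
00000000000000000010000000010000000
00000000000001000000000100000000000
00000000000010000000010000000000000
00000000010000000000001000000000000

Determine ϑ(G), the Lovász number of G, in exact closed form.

N(znll) = {yske, ujep}, |N(znll)| = 2.
deg(xwtx) = 2; N(xwtx) = {xsme, wdpk}.
deg(wghv) = 2; N(wghv) = {swoe, ujep}.
Vertex jsnq has 2 neighbors: zyxi, fmtd.
Regular of degree 2 on 35 vertices: the odd cycle C_{35}.
spec(A) ≈ [2.0, 1.967859, 1.87247, 1.716898, 1.506143, 1.24698, 0.947737, 0.618034, 0.268467, -0.08973, -0.445042, -0.78605, -1.101794, -1.382125, -1.618034, -1.801938, -1.927926, -1.991949] (distinct, 6 d.p.).
ϑ = −N·λ_min/(λ_max−λ_min) = −35·(-2*cos(pi/35))/(2−(-2*cos(pi/35))) = 35*cos(pi/35)/(cos(pi/35) + 1).
≈ 17.464704027 (to 9 d.p.).
Sandwich: α(G)=17 ≤ ϑ(G)=35*cos(pi/35)/(cos(pi/35) + 1) ≤ χ(Ḡ)=18 (both strict).

35*cos(pi/35)/(cos(pi/35) + 1)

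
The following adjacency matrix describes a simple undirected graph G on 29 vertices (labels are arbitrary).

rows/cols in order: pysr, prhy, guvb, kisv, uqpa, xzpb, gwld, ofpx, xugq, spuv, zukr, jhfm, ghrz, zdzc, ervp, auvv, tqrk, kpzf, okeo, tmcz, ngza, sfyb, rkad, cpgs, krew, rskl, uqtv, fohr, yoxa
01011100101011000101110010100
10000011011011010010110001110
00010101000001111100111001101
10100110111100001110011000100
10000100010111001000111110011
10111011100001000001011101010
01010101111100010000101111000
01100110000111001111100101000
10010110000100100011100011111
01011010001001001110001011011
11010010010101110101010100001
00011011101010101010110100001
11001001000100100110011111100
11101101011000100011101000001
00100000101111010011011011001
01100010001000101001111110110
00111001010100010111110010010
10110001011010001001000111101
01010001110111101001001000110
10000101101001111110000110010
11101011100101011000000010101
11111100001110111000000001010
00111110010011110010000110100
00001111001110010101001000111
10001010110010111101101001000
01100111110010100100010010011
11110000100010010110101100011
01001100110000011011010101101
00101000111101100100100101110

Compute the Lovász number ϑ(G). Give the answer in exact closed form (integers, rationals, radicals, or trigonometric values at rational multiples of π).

sqrt(29)

N(ervp) = {guvb, xugq, zukr, jhfm, ghrz, zdzc, auvv, okeo, tmcz, sfyb, rkad, krew, rskl, yoxa}, |N(ervp)| = 14.
N(ghrz) = {pysr, prhy, uqpa, ofpx, jhfm, ervp, kpzf, okeo, sfyb, rkad, cpgs, krew, rskl, uqtv}, |N(ghrz)| = 14.
deg(fohr) = 14; N(fohr) = {prhy, uqpa, xzpb, xugq, spuv, auvv, tqrk, okeo, tmcz, sfyb, cpgs, rskl, uqtv, yoxa}.
deg(kpzf) = 14; N(kpzf) = {pysr, guvb, kisv, ofpx, spuv, zukr, ghrz, tqrk, tmcz, cpgs, krew, rskl, uqtv, yoxa}.
Regular of degree 14 on 29 vertices: SR(29,14,6,7) — a Paley graph.
The 3 distinct eigenvalues: [14.0, 2.1926, -3.1926].
With N=29: ϑ(G) = 29·(-(-sqrt(29)/2 - 1/2))/(14−(-sqrt(29)/2 - 1/2)) = sqrt(29).
= 5.38516… (decimal).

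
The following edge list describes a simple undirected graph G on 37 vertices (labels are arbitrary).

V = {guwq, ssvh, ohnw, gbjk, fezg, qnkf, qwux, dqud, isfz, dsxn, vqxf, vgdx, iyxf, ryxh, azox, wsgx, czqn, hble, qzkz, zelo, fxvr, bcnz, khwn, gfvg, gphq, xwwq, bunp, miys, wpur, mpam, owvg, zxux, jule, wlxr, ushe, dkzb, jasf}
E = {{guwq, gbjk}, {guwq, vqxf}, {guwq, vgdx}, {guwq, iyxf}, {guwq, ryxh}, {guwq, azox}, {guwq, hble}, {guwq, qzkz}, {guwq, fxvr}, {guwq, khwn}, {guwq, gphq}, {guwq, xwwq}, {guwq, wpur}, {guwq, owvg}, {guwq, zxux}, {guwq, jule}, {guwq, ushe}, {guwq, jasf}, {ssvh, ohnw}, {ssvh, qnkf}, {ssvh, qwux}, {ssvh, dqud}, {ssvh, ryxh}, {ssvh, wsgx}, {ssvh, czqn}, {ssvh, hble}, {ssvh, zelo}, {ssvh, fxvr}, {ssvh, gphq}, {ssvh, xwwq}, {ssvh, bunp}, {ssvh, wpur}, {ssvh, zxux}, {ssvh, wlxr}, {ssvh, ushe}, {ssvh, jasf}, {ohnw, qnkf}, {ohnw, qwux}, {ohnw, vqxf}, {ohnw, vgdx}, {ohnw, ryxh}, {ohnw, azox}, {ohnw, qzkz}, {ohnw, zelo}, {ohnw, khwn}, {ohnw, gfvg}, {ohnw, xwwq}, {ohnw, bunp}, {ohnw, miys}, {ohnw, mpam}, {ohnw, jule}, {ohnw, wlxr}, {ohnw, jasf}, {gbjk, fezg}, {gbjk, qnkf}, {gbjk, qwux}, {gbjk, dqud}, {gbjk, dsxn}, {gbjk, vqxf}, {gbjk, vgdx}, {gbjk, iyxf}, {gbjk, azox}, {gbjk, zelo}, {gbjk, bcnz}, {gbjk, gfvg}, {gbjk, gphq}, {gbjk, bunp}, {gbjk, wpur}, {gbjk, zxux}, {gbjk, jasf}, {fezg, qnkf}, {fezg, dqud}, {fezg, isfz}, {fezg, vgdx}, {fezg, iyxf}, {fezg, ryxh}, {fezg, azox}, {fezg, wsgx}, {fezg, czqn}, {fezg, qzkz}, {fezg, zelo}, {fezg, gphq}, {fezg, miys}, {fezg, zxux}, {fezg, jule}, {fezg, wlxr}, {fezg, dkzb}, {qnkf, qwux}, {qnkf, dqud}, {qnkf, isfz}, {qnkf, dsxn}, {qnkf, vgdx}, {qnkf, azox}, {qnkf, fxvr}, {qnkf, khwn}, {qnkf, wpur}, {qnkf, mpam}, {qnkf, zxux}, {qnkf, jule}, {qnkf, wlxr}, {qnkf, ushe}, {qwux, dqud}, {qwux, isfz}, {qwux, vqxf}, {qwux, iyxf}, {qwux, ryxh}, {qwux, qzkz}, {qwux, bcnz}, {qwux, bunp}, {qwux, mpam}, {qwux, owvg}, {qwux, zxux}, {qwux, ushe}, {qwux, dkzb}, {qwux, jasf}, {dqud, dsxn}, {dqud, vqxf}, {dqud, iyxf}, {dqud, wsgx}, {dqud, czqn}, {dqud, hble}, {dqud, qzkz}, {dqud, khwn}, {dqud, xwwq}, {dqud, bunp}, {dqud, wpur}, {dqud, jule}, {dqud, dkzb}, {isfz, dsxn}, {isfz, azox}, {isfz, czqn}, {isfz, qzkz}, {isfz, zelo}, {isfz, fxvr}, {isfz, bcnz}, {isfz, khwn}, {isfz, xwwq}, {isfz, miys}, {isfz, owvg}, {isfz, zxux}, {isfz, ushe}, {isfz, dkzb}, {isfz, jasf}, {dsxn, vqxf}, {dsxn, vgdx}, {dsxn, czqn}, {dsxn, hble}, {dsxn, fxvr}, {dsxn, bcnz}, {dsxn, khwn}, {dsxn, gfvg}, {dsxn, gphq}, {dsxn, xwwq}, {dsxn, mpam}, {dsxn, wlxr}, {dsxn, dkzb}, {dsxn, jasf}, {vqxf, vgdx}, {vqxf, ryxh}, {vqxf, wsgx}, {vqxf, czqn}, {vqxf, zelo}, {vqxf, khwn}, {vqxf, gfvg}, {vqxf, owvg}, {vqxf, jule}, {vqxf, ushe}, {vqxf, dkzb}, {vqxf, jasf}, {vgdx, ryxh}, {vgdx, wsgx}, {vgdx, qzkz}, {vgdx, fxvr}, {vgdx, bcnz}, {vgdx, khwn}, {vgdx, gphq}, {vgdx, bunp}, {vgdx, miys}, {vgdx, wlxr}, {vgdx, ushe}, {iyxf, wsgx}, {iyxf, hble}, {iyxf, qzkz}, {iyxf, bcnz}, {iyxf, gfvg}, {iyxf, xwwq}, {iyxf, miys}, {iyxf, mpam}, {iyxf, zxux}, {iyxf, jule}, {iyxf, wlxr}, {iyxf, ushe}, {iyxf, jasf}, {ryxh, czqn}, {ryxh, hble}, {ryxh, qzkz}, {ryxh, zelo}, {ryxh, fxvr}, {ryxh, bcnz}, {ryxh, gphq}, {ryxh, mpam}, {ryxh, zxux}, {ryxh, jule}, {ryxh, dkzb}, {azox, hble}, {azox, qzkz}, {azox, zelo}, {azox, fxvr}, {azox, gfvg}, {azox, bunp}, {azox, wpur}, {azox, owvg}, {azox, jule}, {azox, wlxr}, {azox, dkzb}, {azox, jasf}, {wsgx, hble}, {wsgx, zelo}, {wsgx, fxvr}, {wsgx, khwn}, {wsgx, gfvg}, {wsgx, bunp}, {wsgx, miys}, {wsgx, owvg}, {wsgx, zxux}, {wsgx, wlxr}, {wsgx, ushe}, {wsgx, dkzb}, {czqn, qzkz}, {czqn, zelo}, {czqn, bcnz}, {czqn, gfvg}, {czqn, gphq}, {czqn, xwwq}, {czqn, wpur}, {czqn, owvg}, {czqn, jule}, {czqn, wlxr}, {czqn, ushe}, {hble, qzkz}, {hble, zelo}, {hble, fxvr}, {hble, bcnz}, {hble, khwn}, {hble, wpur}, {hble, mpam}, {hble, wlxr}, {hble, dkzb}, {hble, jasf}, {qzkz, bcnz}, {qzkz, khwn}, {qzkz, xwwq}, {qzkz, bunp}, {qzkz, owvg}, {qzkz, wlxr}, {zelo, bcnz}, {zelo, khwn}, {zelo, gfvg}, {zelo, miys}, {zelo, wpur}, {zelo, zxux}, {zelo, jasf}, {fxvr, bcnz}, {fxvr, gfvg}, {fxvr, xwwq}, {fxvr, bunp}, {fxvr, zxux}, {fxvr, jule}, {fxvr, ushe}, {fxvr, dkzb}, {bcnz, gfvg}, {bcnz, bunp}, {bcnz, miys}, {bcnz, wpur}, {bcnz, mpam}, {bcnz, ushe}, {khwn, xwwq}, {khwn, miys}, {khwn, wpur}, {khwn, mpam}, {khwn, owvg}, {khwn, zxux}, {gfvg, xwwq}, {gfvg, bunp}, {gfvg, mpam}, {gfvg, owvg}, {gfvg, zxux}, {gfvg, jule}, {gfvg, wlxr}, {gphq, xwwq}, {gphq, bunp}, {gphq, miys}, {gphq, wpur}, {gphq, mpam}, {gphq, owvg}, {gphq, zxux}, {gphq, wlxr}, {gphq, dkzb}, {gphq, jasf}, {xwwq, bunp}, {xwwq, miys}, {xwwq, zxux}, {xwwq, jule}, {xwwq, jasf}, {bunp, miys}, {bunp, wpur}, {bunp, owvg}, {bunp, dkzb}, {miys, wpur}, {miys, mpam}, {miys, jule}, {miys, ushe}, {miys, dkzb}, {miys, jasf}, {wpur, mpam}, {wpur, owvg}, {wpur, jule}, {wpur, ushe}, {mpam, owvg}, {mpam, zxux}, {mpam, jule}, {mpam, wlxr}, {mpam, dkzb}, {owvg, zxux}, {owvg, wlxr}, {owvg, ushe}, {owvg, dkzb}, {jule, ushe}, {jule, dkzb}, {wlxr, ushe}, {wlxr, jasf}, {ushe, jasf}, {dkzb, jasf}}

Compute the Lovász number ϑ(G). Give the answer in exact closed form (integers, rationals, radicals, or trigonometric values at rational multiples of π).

sqrt(37)

deg(wpur) = 18; N(wpur) = {guwq, ssvh, gbjk, qnkf, dqud, azox, czqn, hble, zelo, bcnz, khwn, gphq, bunp, miys, mpam, owvg, jule, ushe}.
Vertex gbjk has 18 neighbors: guwq, fezg, qnkf, qwux, dqud, dsxn, vqxf, vgdx, iyxf, azox, zelo, bcnz, gfvg, gphq, bunp, wpur, zxux, jasf.
Vertex guwq has 18 neighbors: gbjk, vqxf, vgdx, iyxf, ryxh, azox, hble, qzkz, fxvr, khwn, gphq, xwwq, wpur, owvg, zxux, jule, ushe, jasf.
Vertex fezg has 18 neighbors: gbjk, qnkf, dqud, isfz, vgdx, iyxf, ryxh, azox, wsgx, czqn, qzkz, zelo, gphq, miys, zxux, jule, wlxr, dkzb.
Every vertex has degree 18 (N=37); Paley(37): SR with (k,λ,μ)=(18,8,9).
spec(A) ≈ [18.0, 2.5414, -3.5414] (distinct, 4 d.p.).
λ_max=18, λ_min=-sqrt(37)/2 - 1/2; ϑ = −37·λ_min/(λ_max−λ_min) = sqrt(37).
Numerically 6.0828.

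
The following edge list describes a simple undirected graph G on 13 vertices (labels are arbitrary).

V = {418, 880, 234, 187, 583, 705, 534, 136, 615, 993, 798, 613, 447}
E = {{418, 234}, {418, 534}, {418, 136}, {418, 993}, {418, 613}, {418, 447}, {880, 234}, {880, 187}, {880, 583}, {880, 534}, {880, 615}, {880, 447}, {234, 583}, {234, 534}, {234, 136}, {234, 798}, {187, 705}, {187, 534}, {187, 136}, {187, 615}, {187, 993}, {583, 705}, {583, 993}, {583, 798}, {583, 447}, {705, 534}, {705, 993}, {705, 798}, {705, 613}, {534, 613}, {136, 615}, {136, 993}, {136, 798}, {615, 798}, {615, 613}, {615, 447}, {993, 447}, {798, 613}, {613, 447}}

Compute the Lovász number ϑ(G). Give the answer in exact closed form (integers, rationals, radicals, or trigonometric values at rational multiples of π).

sqrt(13)

N(583) = {880, 234, 705, 993, 798, 447}, |N(583)| = 6.
N(447) = {418, 880, 583, 615, 993, 613}, |N(447)| = 6.
N(613) = {418, 705, 534, 615, 798, 447}, |N(613)| = 6.
Vertex 705 has 6 neighbors: 187, 583, 534, 993, 798, 613.
deg(v) = 6 for all v (|V|=13); strongly regular (13,6,2,3).
A has 3 distinct eigenvalues ≈ [6.0, 1.30278, -2.30278].
−13·(-sqrt(13)/2 - 1/2) / ((6)−(-sqrt(13)/2 - 1/2)) = sqrt(13) = ϑ(G).
= 3.6055513… (decimal).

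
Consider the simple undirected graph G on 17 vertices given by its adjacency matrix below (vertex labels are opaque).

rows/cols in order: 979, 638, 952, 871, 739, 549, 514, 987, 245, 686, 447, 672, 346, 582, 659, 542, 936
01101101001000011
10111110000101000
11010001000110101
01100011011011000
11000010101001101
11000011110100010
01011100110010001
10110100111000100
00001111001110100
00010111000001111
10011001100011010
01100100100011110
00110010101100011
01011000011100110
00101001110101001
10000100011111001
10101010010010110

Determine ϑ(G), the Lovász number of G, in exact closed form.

Vertex 952 has 8 neighbors: 979, 638, 871, 987, 672, 346, 659, 936.
deg(987) = 8; N(987) = {979, 952, 871, 549, 245, 686, 447, 659}.
deg(514) = 8; N(514) = {638, 871, 739, 549, 245, 686, 346, 936}.
deg(346) = 8; N(346) = {952, 871, 514, 245, 447, 672, 542, 936}.
17-vertex 8-regular graph: Paley(17): SR with (k,λ,μ)=(8,3,4).
spec(A) ≈ [8.0, 1.5616, -2.5616] (distinct, 4 d.p.).
λ_max=8, λ_min=-sqrt(17)/2 - 1/2; ϑ = −17·λ_min/(λ_max−λ_min) = sqrt(17).
ϑ(G) ≈ 4.1231056.

sqrt(17)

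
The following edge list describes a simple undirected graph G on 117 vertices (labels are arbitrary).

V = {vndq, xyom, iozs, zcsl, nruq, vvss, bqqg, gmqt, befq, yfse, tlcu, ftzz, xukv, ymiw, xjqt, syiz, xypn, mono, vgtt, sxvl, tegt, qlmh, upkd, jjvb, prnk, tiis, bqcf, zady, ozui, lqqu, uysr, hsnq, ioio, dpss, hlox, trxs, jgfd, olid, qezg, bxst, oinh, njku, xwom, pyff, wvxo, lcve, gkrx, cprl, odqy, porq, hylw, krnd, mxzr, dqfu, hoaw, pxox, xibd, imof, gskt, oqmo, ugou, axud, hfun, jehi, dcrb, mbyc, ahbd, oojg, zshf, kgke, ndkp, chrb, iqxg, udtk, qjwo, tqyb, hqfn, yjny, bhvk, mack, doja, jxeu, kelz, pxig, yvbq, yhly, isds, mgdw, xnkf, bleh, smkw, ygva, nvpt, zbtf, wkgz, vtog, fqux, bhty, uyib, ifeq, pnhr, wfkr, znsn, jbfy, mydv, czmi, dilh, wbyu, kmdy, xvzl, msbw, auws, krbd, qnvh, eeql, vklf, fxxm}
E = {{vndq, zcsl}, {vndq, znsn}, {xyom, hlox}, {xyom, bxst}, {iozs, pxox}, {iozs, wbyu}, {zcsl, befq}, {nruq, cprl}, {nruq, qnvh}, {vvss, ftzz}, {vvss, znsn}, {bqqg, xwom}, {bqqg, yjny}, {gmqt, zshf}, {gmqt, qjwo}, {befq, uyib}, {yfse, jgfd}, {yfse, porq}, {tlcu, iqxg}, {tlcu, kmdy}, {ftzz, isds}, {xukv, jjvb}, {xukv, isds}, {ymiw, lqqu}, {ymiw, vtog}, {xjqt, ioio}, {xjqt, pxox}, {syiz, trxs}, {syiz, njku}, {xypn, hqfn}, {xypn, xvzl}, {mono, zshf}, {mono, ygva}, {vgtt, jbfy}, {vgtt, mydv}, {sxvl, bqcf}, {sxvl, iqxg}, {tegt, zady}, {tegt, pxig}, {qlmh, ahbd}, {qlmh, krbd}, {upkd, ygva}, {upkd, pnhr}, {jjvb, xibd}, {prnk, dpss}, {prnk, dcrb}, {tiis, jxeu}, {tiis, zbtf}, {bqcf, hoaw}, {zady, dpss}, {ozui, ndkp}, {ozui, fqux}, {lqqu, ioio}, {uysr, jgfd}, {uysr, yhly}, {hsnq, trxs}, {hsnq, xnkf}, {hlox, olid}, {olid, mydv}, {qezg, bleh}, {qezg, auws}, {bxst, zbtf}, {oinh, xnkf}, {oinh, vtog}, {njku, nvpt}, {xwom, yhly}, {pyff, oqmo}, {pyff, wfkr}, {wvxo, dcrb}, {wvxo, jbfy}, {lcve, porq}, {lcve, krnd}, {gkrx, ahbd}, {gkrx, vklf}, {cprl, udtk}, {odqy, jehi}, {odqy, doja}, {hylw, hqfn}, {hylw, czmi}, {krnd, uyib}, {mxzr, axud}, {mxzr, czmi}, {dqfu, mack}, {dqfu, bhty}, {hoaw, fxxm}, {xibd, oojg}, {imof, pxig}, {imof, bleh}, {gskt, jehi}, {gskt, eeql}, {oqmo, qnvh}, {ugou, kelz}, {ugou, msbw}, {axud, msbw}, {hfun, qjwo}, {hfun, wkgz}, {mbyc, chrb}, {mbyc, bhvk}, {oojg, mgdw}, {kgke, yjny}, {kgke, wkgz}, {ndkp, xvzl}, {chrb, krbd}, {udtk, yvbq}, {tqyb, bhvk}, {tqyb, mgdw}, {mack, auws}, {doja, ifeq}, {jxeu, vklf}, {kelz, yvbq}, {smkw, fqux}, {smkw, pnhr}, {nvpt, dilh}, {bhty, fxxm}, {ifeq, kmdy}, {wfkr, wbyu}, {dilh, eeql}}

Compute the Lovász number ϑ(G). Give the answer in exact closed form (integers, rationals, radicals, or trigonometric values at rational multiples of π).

Vertex bqqg has 2 neighbors: xwom, yjny.
deg(odqy) = 2; N(odqy) = {jehi, doja}.
Vertex gkrx has 2 neighbors: ahbd, vklf.
N(eeql) = {gskt, dilh}, |N(eeql)| = 2.
deg(v) = 2 for all v (|V|=117); this is C_{117}, the 117-cycle.
spec(A) ≈ [2.0, 1.997, 1.988, 1.974, 1.954, 1.928, 1.897, 1.86, 1.818, 1.771, 1.718, 1.661, 1.599, 1.532, 1.461, 1.385, 1.306, 1.223, 1.136, 1.046, 0.953, 0.857, 0.759, 0.659, 0.556, 0.453, 0.347, 0.241, 0.134, 0.027, -0.081, -0.188, -0.294, -0.4, -0.505, -0.608, -0.709, -0.809, -0.906, -1.0, -1.092, -1.18, -1.265, -1.346, -1.424, -1.497, -1.566, -1.631, -1.69, -1.745, -1.795, -1.84, -1.879, -1.913, -1.942, -1.965, -1.982, -1.994, -1.999] (distinct, 3 d.p.).
−117·(-2*cos(pi/117)) / ((2)−(-2*cos(pi/117))) = 117*cos(pi/117)/(cos(pi/117) + 1) = ϑ(G).
Numerically 58.48945.
Lovász sandwich 58 ≤ 117*cos(pi/117)/(cos(pi/117) + 1) ≤ 59: both strict.

117*cos(pi/117)/(cos(pi/117) + 1)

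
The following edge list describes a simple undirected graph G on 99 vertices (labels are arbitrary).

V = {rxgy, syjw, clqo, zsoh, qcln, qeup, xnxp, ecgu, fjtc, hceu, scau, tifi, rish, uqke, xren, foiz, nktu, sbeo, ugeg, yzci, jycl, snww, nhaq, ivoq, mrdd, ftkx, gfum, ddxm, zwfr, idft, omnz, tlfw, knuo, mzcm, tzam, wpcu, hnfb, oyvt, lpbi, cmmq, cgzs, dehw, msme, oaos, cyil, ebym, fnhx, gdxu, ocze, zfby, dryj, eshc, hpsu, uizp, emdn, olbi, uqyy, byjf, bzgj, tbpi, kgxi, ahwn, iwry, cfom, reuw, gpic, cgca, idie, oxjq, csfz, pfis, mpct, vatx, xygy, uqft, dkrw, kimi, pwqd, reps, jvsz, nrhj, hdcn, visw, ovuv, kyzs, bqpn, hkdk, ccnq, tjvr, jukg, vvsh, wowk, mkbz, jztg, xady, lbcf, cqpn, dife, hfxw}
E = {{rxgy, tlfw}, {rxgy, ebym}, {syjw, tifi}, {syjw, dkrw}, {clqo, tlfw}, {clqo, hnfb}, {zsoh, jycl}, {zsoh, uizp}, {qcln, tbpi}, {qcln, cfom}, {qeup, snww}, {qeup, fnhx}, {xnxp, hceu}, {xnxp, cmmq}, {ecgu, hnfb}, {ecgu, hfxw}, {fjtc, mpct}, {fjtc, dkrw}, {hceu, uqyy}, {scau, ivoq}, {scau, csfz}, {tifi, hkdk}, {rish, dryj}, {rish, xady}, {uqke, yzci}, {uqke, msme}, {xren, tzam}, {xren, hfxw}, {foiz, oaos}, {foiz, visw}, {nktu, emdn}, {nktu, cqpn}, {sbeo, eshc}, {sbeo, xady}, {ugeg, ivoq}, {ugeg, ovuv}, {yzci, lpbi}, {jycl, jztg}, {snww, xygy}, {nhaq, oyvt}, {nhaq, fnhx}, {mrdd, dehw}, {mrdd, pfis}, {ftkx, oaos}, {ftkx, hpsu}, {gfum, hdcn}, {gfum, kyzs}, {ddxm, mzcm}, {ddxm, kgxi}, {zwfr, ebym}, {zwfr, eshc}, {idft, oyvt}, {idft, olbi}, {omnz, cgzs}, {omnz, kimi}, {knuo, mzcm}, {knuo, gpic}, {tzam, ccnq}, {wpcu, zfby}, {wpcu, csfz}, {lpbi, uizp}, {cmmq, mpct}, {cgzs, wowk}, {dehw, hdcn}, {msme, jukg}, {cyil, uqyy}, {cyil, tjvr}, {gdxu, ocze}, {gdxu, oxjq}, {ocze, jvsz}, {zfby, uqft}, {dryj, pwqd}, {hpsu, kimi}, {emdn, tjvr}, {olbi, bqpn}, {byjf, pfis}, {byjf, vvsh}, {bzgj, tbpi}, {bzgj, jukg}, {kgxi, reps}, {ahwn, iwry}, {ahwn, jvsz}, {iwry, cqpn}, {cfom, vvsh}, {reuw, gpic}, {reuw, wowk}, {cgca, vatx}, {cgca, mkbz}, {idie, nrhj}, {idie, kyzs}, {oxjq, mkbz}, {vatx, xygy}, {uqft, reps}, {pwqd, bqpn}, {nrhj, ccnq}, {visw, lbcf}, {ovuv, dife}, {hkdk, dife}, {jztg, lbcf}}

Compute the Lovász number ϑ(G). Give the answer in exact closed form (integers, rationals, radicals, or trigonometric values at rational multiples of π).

99*cos(pi/99)/(cos(pi/99) + 1)

N(ecgu) = {hnfb, hfxw}, |N(ecgu)| = 2.
Vertex ovuv has 2 neighbors: ugeg, dife.
N(fjtc) = {mpct, dkrw}, |N(fjtc)| = 2.
Vertex cmmq has 2 neighbors: xnxp, mpct.
deg(v) = 2 for all v (|V|=99); connected 2-regular on 99 ⇒ C_{99}.
A has 50 distinct eigenvalues ≈ [2.0, 1.995973, 1.98391, 1.963857, 1.935897, 1.900142, 1.856736, 1.805853, 1.747699, 1.682507, 1.610541, 1.532089, 1.447468, 1.357019, 1.261105, 1.160114, 1.054451, 0.944542, 0.83083, 0.713772, 0.593841, 0.471518, 0.347296, 0.221676, 0.095164, -0.031732, -0.1585, -0.28463, -0.409613, -0.532948, -0.654136, -0.77269, -0.888133, -1.0, -1.10784, -1.211219, -1.309721, -1.40295, -1.490529, -1.572106, -1.647353, -1.715967, -1.777671, -1.832217, -1.879385, -1.918986, -1.95086, -1.974878, -1.990944, -1.998993].
With N=99: ϑ(G) = 99·(-(-1)*2*cos(pi/99))/(2−(-2*cos(pi/99))) = 99*cos(pi/99)/(cos(pi/99) + 1).
Numerically 49.48754.
Sandwich: α(G)=49 ≤ ϑ(G)=99*cos(pi/99)/(cos(pi/99) + 1) ≤ χ(Ḡ)=50 (both strict).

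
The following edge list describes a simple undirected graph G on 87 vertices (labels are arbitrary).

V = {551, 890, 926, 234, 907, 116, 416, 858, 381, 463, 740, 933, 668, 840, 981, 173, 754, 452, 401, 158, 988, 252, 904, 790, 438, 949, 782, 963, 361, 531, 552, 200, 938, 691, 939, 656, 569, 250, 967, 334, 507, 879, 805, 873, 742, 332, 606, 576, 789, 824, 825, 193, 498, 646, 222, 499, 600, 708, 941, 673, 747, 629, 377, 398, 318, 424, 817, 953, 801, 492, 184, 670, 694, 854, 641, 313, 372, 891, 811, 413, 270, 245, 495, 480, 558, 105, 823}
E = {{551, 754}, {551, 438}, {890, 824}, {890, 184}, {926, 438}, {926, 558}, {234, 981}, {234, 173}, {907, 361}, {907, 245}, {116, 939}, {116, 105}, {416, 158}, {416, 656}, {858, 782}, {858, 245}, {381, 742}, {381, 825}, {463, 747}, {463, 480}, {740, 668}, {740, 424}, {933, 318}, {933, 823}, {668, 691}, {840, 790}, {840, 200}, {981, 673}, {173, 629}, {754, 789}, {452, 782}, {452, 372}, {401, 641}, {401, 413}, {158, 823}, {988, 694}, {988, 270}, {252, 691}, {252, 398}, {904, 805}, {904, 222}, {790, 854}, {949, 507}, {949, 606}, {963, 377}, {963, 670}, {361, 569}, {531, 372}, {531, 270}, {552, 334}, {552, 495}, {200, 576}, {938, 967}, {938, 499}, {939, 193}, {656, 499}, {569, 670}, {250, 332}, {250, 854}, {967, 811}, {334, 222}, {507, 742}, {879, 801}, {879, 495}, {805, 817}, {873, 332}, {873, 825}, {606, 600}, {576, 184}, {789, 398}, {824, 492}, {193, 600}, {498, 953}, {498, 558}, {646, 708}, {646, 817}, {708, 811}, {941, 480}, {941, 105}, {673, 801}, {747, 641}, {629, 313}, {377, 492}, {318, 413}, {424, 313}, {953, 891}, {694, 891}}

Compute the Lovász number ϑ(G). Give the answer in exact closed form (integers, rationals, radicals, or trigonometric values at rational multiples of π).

deg(926) = 2; N(926) = {438, 558}.
deg(890) = 2; N(890) = {824, 184}.
Vertex 416 has 2 neighbors: 158, 656.
Vertex 184 has 2 neighbors: 890, 576.
deg(v) = 2 for all v (|V|=87); a single 87-cycle (edge-transitive).
The 44 distinct eigenvalues: [2.0, 1.994786, 1.979173, 1.953241, 1.917126, 1.871016, 1.815151, 1.749823, 1.675372, 1.592186, 1.5007, 1.401389, 1.294773, 1.181406, 1.061879, 0.936817, 0.80687, 0.672717, 0.535057, 0.394607, 0.252099, 0.108278, -0.036108, -0.180306, -0.323564, -0.465135, -0.604281, -0.740276, -0.872412, -1.0, -1.122374, -1.238897, -1.34896, -1.451991, -1.547452, -1.634845, -1.713714, -1.78365, -1.844286, -1.895306, -1.936446, -1.96749, -1.988276, -1.998696].
Lovász: ϑ = −87(-2*cos(pi/87))/(2+-(-1)*2*cos(pi/87)) = 87*cos(pi/87)/(cos(pi/87) + 1).
≈ 43.48581645 (to 8 d.p.).
Check 43 ≤ 87*cos(pi/87)/(cos(pi/87) + 1) ≤ 44: both strict.

87*cos(pi/87)/(cos(pi/87) + 1)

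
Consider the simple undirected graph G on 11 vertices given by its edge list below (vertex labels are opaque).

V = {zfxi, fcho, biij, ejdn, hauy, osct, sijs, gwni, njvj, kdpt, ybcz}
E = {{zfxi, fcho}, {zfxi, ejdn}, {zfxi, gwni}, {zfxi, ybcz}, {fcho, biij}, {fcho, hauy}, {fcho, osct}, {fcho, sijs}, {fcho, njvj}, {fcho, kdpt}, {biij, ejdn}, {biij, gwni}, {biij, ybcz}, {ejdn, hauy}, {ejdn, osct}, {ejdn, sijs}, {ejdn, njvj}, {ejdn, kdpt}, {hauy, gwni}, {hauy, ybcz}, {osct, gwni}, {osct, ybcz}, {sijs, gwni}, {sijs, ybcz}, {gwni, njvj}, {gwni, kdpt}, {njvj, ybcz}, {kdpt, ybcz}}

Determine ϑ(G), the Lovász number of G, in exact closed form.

7

Vertex sijs has 4 neighbors: fcho, ejdn, gwni, ybcz.
Vertex zfxi has 4 neighbors: fcho, ejdn, gwni, ybcz.
Vertex ejdn has 7 neighbors: zfxi, biij, hauy, osct, sijs, njvj, kdpt.
deg(biij) = 4; N(biij) = {fcho, ejdn, gwni, ybcz}.
K_{7,4} (perfect); ϑ(G) = α(G) = max{7,4} = 7.
= 7.0000000… (decimal).
α=7, χ(Ḡ)=7; ϑ=7 lies between (collapsed).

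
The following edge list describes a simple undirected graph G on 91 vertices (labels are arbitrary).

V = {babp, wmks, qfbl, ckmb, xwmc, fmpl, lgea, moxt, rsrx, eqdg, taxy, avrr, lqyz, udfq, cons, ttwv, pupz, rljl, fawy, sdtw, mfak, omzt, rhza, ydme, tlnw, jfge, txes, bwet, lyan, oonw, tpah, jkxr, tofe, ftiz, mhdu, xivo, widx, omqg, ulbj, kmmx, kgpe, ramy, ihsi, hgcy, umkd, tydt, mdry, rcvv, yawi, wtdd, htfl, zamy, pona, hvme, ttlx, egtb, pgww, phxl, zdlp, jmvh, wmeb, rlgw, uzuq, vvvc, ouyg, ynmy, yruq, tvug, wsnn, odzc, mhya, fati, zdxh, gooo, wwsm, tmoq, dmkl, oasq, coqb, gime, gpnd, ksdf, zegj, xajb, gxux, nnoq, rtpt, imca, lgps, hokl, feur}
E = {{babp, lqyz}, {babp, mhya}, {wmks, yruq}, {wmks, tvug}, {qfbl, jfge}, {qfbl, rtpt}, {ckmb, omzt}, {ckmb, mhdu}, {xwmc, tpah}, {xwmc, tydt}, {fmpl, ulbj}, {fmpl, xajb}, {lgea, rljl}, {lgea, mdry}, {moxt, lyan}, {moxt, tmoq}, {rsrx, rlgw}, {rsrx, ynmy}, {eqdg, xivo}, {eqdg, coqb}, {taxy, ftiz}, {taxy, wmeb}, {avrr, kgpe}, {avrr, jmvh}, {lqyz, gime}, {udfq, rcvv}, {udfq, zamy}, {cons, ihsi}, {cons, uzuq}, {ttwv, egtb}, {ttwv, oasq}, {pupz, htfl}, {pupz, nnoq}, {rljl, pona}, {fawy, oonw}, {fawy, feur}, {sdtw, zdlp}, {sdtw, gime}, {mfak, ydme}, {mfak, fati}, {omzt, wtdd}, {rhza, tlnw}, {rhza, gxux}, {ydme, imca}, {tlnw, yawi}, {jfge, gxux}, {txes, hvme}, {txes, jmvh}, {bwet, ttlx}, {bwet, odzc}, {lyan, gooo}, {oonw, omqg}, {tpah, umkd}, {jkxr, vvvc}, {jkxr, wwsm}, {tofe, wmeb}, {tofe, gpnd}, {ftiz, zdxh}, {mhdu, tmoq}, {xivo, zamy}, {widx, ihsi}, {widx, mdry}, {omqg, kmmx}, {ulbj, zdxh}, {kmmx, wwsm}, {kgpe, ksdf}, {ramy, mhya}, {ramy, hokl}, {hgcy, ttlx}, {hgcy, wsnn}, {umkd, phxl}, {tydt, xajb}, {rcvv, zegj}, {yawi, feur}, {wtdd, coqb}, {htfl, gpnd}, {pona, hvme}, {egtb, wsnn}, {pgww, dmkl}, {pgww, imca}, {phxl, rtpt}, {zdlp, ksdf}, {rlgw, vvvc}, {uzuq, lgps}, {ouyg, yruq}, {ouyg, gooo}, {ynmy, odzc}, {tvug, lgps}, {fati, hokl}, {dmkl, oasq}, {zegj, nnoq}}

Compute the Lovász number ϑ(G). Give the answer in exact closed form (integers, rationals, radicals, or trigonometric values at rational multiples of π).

91*cos(pi/91)/(cos(pi/91) + 1)

deg(rlgw) = 2; N(rlgw) = {rsrx, vvvc}.
N(phxl) = {umkd, rtpt}, |N(phxl)| = 2.
deg(pona) = 2; N(pona) = {rljl, hvme}.
Vertex oasq has 2 neighbors: ttwv, dmkl.
Regular of degree 2 on 91 vertices: connected 2-regular on 91 ⇒ C_{91}.
The 46 distinct eigenvalues: [2.0, 1.9952, 1.981, 1.9572, 1.9242, 1.882, 1.8308, 1.7709, 1.7026, 1.6261, 1.5419, 1.4504, 1.3519, 1.247, 1.1361, 1.0199, 0.8987, 0.7733, 0.6442, 0.5121, 0.3775, 0.2411, 0.1035, -0.0345, -0.1724, -0.3095, -0.445, -0.5785, -0.7092, -0.8365, -0.9599, -1.0786, -1.1923, -1.3002, -1.402, -1.497, -1.585, -1.6653, -1.7378, -1.8019, -1.8575, -1.9042, -1.9419, -1.9703, -1.9893, -1.9988].
ϑ = −N·λ_min/(λ_max−λ_min) = −91·(-2*cos(pi/91))/(2−(-2*cos(pi/91))) = 91*cos(pi/91)/(cos(pi/91) + 1).
≈ 45.48644 (to 5 d.p.).
Sandwich: α(G)=45 ≤ ϑ(G)=91*cos(pi/91)/(cos(pi/91) + 1) ≤ χ(Ḡ)=46 (both strict).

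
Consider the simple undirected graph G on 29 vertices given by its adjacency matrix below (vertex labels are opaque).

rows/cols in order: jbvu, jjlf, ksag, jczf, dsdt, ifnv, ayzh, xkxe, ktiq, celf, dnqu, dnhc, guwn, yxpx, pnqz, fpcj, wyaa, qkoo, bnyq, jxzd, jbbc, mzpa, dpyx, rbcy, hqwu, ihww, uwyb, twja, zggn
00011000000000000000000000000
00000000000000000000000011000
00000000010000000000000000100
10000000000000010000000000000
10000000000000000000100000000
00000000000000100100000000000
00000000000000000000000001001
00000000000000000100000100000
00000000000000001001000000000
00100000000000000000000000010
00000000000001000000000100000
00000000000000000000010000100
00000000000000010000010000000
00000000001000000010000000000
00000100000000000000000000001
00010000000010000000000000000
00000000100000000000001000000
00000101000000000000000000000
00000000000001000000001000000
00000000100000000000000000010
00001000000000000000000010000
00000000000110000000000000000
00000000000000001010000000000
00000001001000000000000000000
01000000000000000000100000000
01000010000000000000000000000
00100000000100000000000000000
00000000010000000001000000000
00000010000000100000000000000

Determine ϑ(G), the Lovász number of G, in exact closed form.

deg(fpcj) = 2; N(fpcj) = {jczf, guwn}.
Vertex uwyb has 2 neighbors: ksag, dnhc.
deg(pnqz) = 2; N(pnqz) = {ifnv, zggn}.
Vertex jjlf has 2 neighbors: hqwu, ihww.
Every vertex has degree 2 (N=29); a single 29-cycle (edge-transitive).
The 15 distinct eigenvalues: [2.0, 1.95324, 1.81515, 1.59219, 1.29477, 0.93682, 0.53506, 0.10828, -0.32356, -0.74028, -1.12237, -1.45199, -1.71371, -1.89531, -1.98828].
Lovász (edge-transitive): ϑ = −29·(-2*cos(pi/29))/((2)−(-2*cos(pi/29))) = 29*cos(pi/29)/(cos(pi/29) + 1).
≈ 14.4573753 (to 7 d.p.).
Lovász sandwich 14 ≤ 29*cos(pi/29)/(cos(pi/29) + 1) ≤ 15: both strict.

29*cos(pi/29)/(cos(pi/29) + 1)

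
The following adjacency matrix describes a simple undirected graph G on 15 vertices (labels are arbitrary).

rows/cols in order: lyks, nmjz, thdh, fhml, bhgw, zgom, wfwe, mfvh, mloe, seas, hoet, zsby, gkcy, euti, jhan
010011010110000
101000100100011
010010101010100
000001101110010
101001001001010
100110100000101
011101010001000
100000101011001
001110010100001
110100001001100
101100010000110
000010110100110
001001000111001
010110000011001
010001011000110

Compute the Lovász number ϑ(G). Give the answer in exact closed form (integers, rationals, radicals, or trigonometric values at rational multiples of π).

5

N(thdh) = {nmjz, bhgw, wfwe, mloe, hoet, gkcy}, |N(thdh)| = 6.
deg(euti) = 6; N(euti) = {nmjz, fhml, bhgw, hoet, zsby, jhan}.
deg(zsby) = 6; N(zsby) = {bhgw, wfwe, mfvh, seas, gkcy, euti}.
N(zgom) = {lyks, fhml, bhgw, wfwe, gkcy, jhan}, |N(zgom)| = 6.
Regular of degree 6 on 15 vertices: Kneser K(6,2) on C(6,2)=15 vertices.
A has 3 distinct eigenvalues ≈ [6.0, 1.0, -3.0].
−15·(-3) / ((6)−(-3)) = 5 = ϑ(G).
≈ 5.000000 (to 6 d.p.).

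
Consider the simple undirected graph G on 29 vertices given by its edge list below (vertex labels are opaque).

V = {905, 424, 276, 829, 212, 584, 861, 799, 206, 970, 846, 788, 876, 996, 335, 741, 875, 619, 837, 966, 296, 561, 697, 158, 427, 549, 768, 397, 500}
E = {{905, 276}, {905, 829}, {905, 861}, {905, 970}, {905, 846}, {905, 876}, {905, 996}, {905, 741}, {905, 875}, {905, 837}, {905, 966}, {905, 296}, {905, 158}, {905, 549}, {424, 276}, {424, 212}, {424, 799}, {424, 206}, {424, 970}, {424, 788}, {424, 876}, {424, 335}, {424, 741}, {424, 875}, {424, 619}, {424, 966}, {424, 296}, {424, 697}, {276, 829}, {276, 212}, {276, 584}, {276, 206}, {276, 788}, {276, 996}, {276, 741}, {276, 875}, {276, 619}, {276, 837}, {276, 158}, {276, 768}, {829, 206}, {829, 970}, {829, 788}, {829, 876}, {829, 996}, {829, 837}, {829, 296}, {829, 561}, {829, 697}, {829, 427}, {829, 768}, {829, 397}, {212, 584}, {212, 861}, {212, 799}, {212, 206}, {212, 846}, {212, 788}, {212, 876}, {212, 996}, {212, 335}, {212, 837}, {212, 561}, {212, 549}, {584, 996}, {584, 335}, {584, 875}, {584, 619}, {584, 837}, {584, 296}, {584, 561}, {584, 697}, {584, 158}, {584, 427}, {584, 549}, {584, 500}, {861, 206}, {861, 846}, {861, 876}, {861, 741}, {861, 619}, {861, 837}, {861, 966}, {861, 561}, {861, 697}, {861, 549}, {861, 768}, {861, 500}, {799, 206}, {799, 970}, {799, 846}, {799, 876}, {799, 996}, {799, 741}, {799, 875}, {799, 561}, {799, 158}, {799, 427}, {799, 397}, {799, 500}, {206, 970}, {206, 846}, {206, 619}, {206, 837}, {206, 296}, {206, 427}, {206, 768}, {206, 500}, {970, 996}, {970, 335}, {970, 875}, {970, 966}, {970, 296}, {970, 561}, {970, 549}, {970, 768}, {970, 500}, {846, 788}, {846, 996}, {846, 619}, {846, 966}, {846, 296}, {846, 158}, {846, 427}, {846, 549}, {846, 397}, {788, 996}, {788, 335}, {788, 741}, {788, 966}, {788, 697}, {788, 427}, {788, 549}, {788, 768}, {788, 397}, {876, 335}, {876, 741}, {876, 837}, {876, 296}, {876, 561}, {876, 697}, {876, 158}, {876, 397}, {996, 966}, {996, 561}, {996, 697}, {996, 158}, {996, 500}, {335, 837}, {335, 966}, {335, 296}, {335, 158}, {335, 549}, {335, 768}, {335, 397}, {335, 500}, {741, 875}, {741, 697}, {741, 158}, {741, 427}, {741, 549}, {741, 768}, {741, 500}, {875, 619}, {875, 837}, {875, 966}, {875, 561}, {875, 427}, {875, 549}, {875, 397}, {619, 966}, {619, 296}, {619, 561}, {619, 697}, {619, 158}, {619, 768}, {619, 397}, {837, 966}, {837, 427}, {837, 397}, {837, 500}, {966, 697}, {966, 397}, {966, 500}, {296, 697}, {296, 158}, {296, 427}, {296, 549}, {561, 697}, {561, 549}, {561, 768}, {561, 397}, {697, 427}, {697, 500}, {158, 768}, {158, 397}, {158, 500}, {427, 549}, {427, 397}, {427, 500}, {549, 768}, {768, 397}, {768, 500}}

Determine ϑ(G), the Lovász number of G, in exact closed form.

deg(619) = 14; N(619) = {424, 276, 584, 861, 206, 846, 875, 966, 296, 561, 697, 158, 768, 397}.
deg(158) = 14; N(158) = {905, 276, 584, 799, 846, 876, 996, 335, 741, 619, 296, 768, 397, 500}.
N(829) = {905, 276, 206, 970, 788, 876, 996, 837, 296, 561, 697, 427, 768, 397}, |N(829)| = 14.
deg(561) = 14; N(561) = {829, 212, 584, 861, 799, 970, 876, 996, 875, 619, 697, 549, 768, 397}.
14-regular, N=29; SR(29,14,6,7) — a Paley graph.
The 3 distinct eigenvalues: [14.0, 2.192582, -3.192582].
−29·(-sqrt(29)/2 - 1/2) / ((14)−(-sqrt(29)/2 - 1/2)) = sqrt(29) = ϑ(G).
Numerically 5.3851648.

sqrt(29)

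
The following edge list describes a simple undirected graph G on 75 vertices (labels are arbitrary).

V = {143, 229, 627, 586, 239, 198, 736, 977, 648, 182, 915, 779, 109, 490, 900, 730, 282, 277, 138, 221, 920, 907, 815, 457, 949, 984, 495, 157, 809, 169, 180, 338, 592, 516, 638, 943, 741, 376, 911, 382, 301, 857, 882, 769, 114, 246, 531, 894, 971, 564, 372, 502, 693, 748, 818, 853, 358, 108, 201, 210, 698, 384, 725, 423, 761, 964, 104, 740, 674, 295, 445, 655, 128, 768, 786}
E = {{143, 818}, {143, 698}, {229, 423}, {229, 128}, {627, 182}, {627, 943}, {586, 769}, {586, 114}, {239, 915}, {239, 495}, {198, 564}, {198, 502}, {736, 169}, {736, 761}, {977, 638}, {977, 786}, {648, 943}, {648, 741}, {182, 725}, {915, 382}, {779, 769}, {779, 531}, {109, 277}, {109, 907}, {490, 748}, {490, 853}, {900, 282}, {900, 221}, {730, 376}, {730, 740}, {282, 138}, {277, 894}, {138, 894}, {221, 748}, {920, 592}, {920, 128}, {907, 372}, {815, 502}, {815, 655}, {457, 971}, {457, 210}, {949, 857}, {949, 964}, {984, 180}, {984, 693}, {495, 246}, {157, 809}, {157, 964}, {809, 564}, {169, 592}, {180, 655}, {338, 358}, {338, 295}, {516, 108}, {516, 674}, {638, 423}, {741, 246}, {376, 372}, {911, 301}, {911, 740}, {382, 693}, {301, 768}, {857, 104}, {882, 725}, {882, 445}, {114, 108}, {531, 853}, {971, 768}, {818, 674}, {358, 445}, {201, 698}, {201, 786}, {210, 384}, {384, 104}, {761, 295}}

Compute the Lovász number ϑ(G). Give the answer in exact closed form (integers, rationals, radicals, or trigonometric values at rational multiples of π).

deg(384) = 2; N(384) = {210, 104}.
deg(295) = 2; N(295) = {338, 761}.
Vertex 627 has 2 neighbors: 182, 943.
Vertex 516 has 2 neighbors: 108, 674.
G on 75 vertices is 2-regular; a single 75-cycle (edge-transitive).
A has 38 distinct eigenvalues ≈ [2.0, 1.99299, 1.97199, 1.93717, 1.88875, 1.82709, 1.75261, 1.66584, 1.56739, 1.45794, 1.33826, 1.2092, 1.07165, 0.92659, 0.77503, 0.61803, 0.4567, 0.29217, 0.12558, -0.04188, -0.20906, -0.37476, -0.53784, -0.69714, -0.85156, -1.0, -1.14143, -1.27485, -1.39933, -1.51399, -1.61803, -1.71073, -1.79142, -1.85955, -1.91464, -1.9563, -1.98423, -1.99825].
Lovász: ϑ = −75(-2*cos(pi/75))/(2+-(-1)*2*cos(pi/75)) = 75*cos(pi/75)/(cos(pi/75) + 1).
Numerically 37.4835.
Lovász sandwich 37 ≤ 75*cos(pi/75)/(cos(pi/75) + 1) ≤ 38: both strict.

75*cos(pi/75)/(cos(pi/75) + 1)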